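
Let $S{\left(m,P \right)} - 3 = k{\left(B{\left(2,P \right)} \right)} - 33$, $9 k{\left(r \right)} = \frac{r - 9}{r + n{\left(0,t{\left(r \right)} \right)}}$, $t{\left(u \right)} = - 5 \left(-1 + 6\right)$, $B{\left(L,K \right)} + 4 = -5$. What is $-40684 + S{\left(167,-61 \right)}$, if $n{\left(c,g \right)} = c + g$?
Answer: $- \frac{692137}{17} \approx -40714.0$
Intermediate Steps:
$B{\left(L,K \right)} = -9$ ($B{\left(L,K \right)} = -4 - 5 = -9$)
$t{\left(u \right)} = -25$ ($t{\left(u \right)} = \left(-5\right) 5 = -25$)
$k{\left(r \right)} = \frac{-9 + r}{9 \left(-25 + r\right)}$ ($k{\left(r \right)} = \frac{\left(r - 9\right) \frac{1}{r + \left(0 - 25\right)}}{9} = \frac{\left(-9 + r\right) \frac{1}{r - 25}}{9} = \frac{\left(-9 + r\right) \frac{1}{-25 + r}}{9} = \frac{\frac{1}{-25 + r} \left(-9 + r\right)}{9} = \frac{-9 + r}{9 \left(-25 + r\right)}$)
$S{\left(m,P \right)} = - \frac{509}{17}$ ($S{\left(m,P \right)} = 3 - \left(33 - \frac{-9 - 9}{9 \left(-25 - 9\right)}\right) = 3 - \left(33 - \frac{1}{9} \frac{1}{-34} \left(-18\right)\right) = 3 - \left(33 + \frac{1}{306} \left(-18\right)\right) = 3 + \left(\frac{1}{17} - 33\right) = 3 - \frac{560}{17} = - \frac{509}{17}$)
$-40684 + S{\left(167,-61 \right)} = -40684 - \frac{509}{17} = - \frac{692137}{17}$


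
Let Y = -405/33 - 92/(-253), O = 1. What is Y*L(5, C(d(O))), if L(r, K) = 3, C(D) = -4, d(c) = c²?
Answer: -393/11 ≈ -35.727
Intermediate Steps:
Y = -131/11 (Y = -405*1/33 - 92*(-1/253) = -135/11 + 4/11 = -131/11 ≈ -11.909)
Y*L(5, C(d(O))) = -131/11*3 = -393/11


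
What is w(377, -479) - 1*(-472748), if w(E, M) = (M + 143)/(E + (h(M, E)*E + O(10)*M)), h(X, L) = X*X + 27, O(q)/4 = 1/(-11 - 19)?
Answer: 613460569029404/1297648153 ≈ 4.7275e+5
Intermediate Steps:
O(q) = -2/15 (O(q) = 4/(-11 - 19) = 4/(-30) = 4*(-1/30) = -2/15)
h(X, L) = 27 + X² (h(X, L) = X² + 27 = 27 + X²)
w(E, M) = (143 + M)/(E - 2*M/15 + E*(27 + M²)) (w(E, M) = (M + 143)/(E + ((27 + M²)*E - 2*M/15)) = (143 + M)/(E + (E*(27 + M²) - 2*M/15)) = (143 + M)/(E + (-2*M/15 + E*(27 + M²))) = (143 + M)/(E - 2*M/15 + E*(27 + M²)))
w(377, -479) - 1*(-472748) = 15*(143 - 479)/(-2*(-479) + 420*377 + 15*377*(-479)²) - 1*(-472748) = 15*(-336)/(958 + 158340 + 15*377*229441) + 472748 = 15*(-336)/(958 + 158340 + 1297488855) + 472748 = 15*(-336)/1297648153 + 472748 = 15*(1/1297648153)*(-336) + 472748 = -5040/1297648153 + 472748 = 613460569029404/1297648153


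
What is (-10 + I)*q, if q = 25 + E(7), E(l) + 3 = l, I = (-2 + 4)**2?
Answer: -174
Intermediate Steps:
I = 4 (I = 2**2 = 4)
E(l) = -3 + l
q = 29 (q = 25 + (-3 + 7) = 25 + 4 = 29)
(-10 + I)*q = (-10 + 4)*29 = -6*29 = -174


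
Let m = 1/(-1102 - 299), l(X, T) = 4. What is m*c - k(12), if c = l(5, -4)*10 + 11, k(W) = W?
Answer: -5621/467 ≈ -12.036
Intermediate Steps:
m = -1/1401 (m = 1/(-1401) = -1/1401 ≈ -0.00071378)
c = 51 (c = 4*10 + 11 = 40 + 11 = 51)
m*c - k(12) = -1/1401*51 - 1*12 = -17/467 - 12 = -5621/467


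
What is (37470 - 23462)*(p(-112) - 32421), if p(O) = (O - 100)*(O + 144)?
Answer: -549183640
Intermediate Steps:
p(O) = (-100 + O)*(144 + O)
(37470 - 23462)*(p(-112) - 32421) = (37470 - 23462)*((-14400 + (-112)² + 44*(-112)) - 32421) = 14008*((-14400 + 12544 - 4928) - 32421) = 14008*(-6784 - 32421) = 14008*(-39205) = -549183640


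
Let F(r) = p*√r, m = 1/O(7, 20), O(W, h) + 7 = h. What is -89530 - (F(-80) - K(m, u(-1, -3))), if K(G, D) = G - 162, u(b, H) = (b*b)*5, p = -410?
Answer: -1165995/13 + 1640*I*√5 ≈ -89692.0 + 3667.2*I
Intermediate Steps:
O(W, h) = -7 + h
m = 1/13 (m = 1/(-7 + 20) = 1/13 ≈ 0.076923)
u(b, H) = 5*b² (u(b, H) = b²*5 = 5*b²)
K(G, D) = -162 + G
F(r) = -410*√r
-89530 - (F(-80) - K(m, u(-1, -3))) = -89530 - (-1640*I*√5 - (-162 + 1/13)) = -89530 - (-1640*I*√5 - 1*(-2105/13)) = -89530 - (-1640*I*√5 + 2105/13) = -89530 - (2105/13 - 1640*I*√5) = -89530 + (-2105/13 + 1640*I*√5) = -1165995/13 + 1640*I*√5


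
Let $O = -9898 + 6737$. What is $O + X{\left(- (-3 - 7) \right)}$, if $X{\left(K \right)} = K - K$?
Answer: $-3161$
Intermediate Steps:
$X{\left(K \right)} = 0$
$O = -3161$
$O + X{\left(- (-3 - 7) \right)} = -3161 + 0 = -3161$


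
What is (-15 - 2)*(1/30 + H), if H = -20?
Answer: 10183/30 ≈ 339.43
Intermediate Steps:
(-15 - 2)*(1/30 + H) = (-15 - 2)*(1/30 - 20) = -17*(1/30 - 20) = -17*(-599/30) = 10183/30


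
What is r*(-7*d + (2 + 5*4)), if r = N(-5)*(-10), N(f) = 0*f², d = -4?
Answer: 0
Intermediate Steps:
N(f) = 0
r = 0 (r = 0*(-10) = 0)
r*(-7*d + (2 + 5*4)) = 0*(-7*(-4) + (2 + 5*4)) = 0*(28 + (2 + 20)) = 0*(28 + 22) = 0*50 = 0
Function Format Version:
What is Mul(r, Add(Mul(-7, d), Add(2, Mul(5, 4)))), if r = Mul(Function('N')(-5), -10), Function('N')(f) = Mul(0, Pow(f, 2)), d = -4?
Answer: 0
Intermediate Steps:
Function('N')(f) = 0
r = 0 (r = Mul(0, -10) = 0)
Mul(r, Add(Mul(-7, d), Add(2, Mul(5, 4)))) = Mul(0, Add(Mul(-7, -4), Add(2, Mul(5, 4)))) = Mul(0, Add(28, Add(2, 20))) = Mul(0, Add(28, 22)) = Mul(0, 50) = 0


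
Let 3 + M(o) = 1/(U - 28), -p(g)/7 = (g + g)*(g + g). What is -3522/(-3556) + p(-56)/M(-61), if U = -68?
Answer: 14988280833/513842 ≈ 29169.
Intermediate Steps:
p(g) = -28*g² (p(g) = -7*(g + g)*(g + g) = -7*2*g*2*g = -28*g²)
M(o) = -289/96 (M(o) = -3 + 1/(-68 - 28) = -3 + 1/(-96) = -3 - 1/96 = -289/96)
-3522/(-3556) + p(-56)/M(-61) = -3522/(-3556) + (-28*(-56)²)/(-289/96) = -3522*(-1/3556) - 28*3136*(-96/289) = 1761/1778 - 87808*(-96/289) = 1761/1778 + 8429568/289 = 14988280833/513842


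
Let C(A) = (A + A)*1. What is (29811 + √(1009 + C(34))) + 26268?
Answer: 56079 + √1077 ≈ 56112.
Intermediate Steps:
C(A) = 2*A (C(A) = (2*A)*1 = 2*A)
(29811 + √(1009 + C(34))) + 26268 = (29811 + √(1009 + 2*34)) + 26268 = (29811 + √(1009 + 68)) + 26268 = (29811 + √1077) + 26268 = 56079 + √1077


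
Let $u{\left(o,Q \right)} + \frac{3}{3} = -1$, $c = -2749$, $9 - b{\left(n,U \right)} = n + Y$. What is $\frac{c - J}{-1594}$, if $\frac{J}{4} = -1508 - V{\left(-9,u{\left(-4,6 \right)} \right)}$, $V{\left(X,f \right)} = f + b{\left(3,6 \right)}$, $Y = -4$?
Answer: $- \frac{3315}{1594} \approx -2.0797$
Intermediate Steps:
$b{\left(n,U \right)} = 13 - n$ ($b{\left(n,U \right)} = 9 - \left(n - 4\right) = 9 - \left(-4 + n\right) = 13 - n$)
$u{\left(o,Q \right)} = -2$ ($u{\left(o,Q \right)} = -1 - 1 = -2$)
$V{\left(X,f \right)} = 10 + f$ ($V{\left(X,f \right)} = f + \left(13 - 3\right) = f + 10 = 10 + f$)
$J = -6064$ ($J = 4 \left(-1508 - \left(10 - 2\right)\right) = 4 \left(-1508 - 8\right) = 4 \left(-1516\right) = -6064$)
$\frac{c - J}{-1594} = \frac{-2749 - -6064}{-1594} = \left(-2749 + 6064\right) \left(- \frac{1}{1594}\right) = 3315 \left(- \frac{1}{1594}\right) = - \frac{3315}{1594}$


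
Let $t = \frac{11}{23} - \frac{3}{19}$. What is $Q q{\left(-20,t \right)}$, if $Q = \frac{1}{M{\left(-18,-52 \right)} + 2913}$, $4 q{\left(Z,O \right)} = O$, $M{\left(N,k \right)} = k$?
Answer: $\frac{35}{1250257} \approx 2.7994 \cdot 10^{-5}$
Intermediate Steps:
$t = \frac{140}{437}$ ($t = 11 \cdot \frac{1}{23} - \frac{3}{19} = \frac{11}{23} - \frac{3}{19} = \frac{140}{437} \approx 0.32037$)
$q{\left(Z,O \right)} = \frac{O}{4}$
$Q = \frac{1}{2861}$ ($Q = \frac{1}{-52 + 2913} = \frac{1}{2861} \approx 0.00034953$)
$Q q{\left(-20,t \right)} = \frac{\frac{1}{4} \cdot \frac{140}{437}}{2861} = \frac{1}{2861} \cdot \frac{35}{437} = \frac{35}{1250257}$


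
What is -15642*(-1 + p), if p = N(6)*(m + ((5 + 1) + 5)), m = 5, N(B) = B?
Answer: -1485990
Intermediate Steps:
p = 96 (p = 6*(5 + ((5 + 1) + 5)) = 6*(5 + (6 + 5)) = 6*(5 + 11) = 6*16 = 96)
-15642*(-1 + p) = -15642*(-1 + 96) = -15642*95 = -2607*570 = -1485990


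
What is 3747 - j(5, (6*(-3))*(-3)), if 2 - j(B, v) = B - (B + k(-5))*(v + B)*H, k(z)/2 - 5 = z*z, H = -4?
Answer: 19090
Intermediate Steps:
k(z) = 10 + 2*z² (k(z) = 10 + 2*(z*z) = 10 + 2*z²)
j(B, v) = 2 - B - 4*(60 + B)*(B + v) (j(B, v) = 2 - (B - (B + (10 + 2*(-5)²))*(v + B)*(-4)) = 2 - (B - (B + (10 + 2*25))*(B + v)*(-4)) = 2 - (B - (B + (10 + 50))*(B + v)*(-4)) = 2 - (B - (B + 60)*(B + v)*(-4)) = 2 - (B - (60 + B)*(B + v)*(-4)) = 2 - (B - (-4)*(60 + B)*(B + v)) = 2 - (B + 4*(60 + B)*(B + v)) = 2 + (-B - 4*(60 + B)*(B + v)) = 2 - B - 4*(60 + B)*(B + v))
3747 - j(5, (6*(-3))*(-3)) = 3747 - (2 - 241*5 - 240*6*(-3)*(-3) - 4*5² - 4*5*(6*(-3))*(-3)) = 3747 - (2 - 1205 - (-4320)*(-3) - 4*25 - 4*5*(-18*(-3))) = 3747 - (2 - 1205 - 240*54 - 100 - 4*5*54) = 3747 - (2 - 1205 - 12960 - 100 - 1080) = 3747 - 1*(-15343) = 3747 + 15343 = 19090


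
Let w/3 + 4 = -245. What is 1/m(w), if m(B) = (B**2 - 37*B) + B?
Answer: 1/584901 ≈ 1.7097e-6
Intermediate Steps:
w = -747 (w = -12 + 3*(-245) = -12 - 735 = -747)
m(B) = B**2 - 36*B
1/m(w) = 1/(-747*(-36 - 747)) = 1/(-747*(-783)) = 1/584901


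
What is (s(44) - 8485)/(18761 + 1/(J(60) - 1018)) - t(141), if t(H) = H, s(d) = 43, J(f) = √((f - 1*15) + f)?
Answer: -25795048880430993/182361634855052 - 4221*√105/182361634855052 ≈ -141.45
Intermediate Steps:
J(f) = √(-15 + 2*f) (J(f) = √((f - 15) + f) = √((-15 + f) + f) = √(-15 + 2*f))
(s(44) - 8485)/(18761 + 1/(J(60) - 1018)) - t(141) = (43 - 8485)/(18761 + 1/(√(-15 + 2*60) - 1018)) - 1*141 = -8442/(18761 + 1/(√(-15 + 120) - 1018)) - 141 = -8442/(18761 + 1/(√105 - 1018)) - 141 = -8442/(18761 + 1/(-1018 + √105)) - 141 = -141 - 8442/(18761 + 1/(-1018 + √105))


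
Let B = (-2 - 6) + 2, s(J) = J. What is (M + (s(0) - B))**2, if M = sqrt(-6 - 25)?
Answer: (6 + I*sqrt(31))**2 ≈ 5.0 + 66.813*I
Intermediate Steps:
M = I*sqrt(31) (M = sqrt(-31) = I*sqrt(31) ≈ 5.5678*I)
B = -6 (B = -8 + 2 = -6)
(M + (s(0) - B))**2 = (I*sqrt(31) + (0 - 1*(-6)))**2 = (I*sqrt(31) + (0 + 6))**2 = (I*sqrt(31) + 6)**2 = (6 + I*sqrt(31))**2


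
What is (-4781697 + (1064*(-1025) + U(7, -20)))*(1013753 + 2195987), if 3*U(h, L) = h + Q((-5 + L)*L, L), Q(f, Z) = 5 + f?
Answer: -56543996331460/3 ≈ -1.8848e+13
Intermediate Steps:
U(h, L) = 5/3 + h/3 + L*(-5 + L)/3 (U(h, L) = (h + (5 + (-5 + L)*L))/3 = (h + (5 + L*(-5 + L)))/3 = (5 + h + L*(-5 + L))/3 = 5/3 + h/3 + L*(-5 + L)/3)
(-4781697 + (1064*(-1025) + U(7, -20)))*(1013753 + 2195987) = (-4781697 + (1064*(-1025) + (5/3 + (⅓)*7 + (⅓)*(-20)*(-5 - 20))))*(1013753 + 2195987) = (-4781697 + (-1090600 + (5/3 + 7/3 + (⅓)*(-20)*(-25))))*3209740 = (-4781697 + (-1090600 + (5/3 + 7/3 + 500/3)))*3209740 = (-4781697 + (-1090600 + 512/3))*3209740 = (-4781697 - 3271288/3)*3209740 = -17616379/3*3209740 = -56543996331460/3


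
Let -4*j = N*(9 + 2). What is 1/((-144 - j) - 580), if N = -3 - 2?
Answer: -4/2951 ≈ -0.0013555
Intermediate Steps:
N = -5
j = 55/4 (j = -(-5)*(9 + 2)/4 = -(-5)*11/4 = -¼*(-55) = 55/4 ≈ 13.750)
1/((-144 - j) - 580) = 1/((-144 - 1*55/4) - 580) = 1/((-144 - 55/4) - 580) = 1/(-631/4 - 580) = 1/(-2951/4) = -4/2951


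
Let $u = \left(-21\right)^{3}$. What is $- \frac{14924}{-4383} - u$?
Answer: $\frac{40605887}{4383} \approx 9264.4$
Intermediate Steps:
$u = -9261$
$- \frac{14924}{-4383} - u = - \frac{14924}{-4383} - -9261 = \left(-14924\right) \left(- \frac{1}{4383}\right) + 9261 = \frac{14924}{4383} + 9261 = \frac{40605887}{4383}$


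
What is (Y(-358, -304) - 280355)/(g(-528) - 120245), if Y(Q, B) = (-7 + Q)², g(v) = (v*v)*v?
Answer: 147130/147318197 ≈ 0.00099872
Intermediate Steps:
g(v) = v³ (g(v) = v²*v = v³)
(Y(-358, -304) - 280355)/(g(-528) - 120245) = ((-7 - 358)² - 280355)/((-528)³ - 120245) = ((-365)² - 280355)/(-147197952 - 120245) = (133225 - 280355)/(-147318197) = -147130*(-1/147318197) = 147130/147318197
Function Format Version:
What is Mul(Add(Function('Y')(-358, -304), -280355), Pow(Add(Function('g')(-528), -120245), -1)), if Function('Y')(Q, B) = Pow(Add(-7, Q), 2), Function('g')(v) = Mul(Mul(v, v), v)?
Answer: Rational(147130, 147318197) ≈ 0.00099872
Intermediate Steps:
Function('g')(v) = Pow(v, 3) (Function('g')(v) = Mul(Pow(v, 2), v) = Pow(v, 3))
Mul(Add(Function('Y')(-358, -304), -280355), Pow(Add(Function('g')(-528), -120245), -1)) = Mul(Add(Pow(Add(-7, -358), 2), -280355), Pow(Add(Pow(-528, 3), -120245), -1)) = Mul(Add(Pow(-365, 2), -280355), Pow(Add(-147197952, -120245), -1)) = Mul(Add(133225, -280355), Pow(-147318197, -1)) = Mul(-147130, Rational(-1, 147318197)) = Rational(147130, 147318197)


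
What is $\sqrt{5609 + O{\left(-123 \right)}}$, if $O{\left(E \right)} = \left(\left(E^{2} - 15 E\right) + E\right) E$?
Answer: $2 i \sqrt{516766} \approx 1437.7 i$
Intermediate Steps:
$O{\left(E \right)} = E \left(E^{2} - 14 E\right)$ ($O{\left(E \right)} = \left(E^{2} - 14 E\right) E = E \left(E^{2} - 14 E\right)$)
$\sqrt{5609 + O{\left(-123 \right)}} = \sqrt{5609 + \left(-123\right)^{2} \left(-14 - 123\right)} = \sqrt{5609 + 15129 \left(-137\right)} = \sqrt{5609 - 2072673} = \sqrt{-2067064} = 2 i \sqrt{516766}$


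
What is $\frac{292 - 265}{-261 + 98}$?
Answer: $- \frac{27}{163} \approx -0.16564$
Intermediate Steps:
$\frac{292 - 265}{-261 + 98} = \frac{27}{-163} = 27 \left(- \frac{1}{163}\right) = - \frac{27}{163}$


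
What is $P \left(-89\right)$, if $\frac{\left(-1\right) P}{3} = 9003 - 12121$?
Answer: $-832506$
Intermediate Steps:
$P = 9354$ ($P = - 3 \left(9003 - 12121\right) = \left(-3\right) \left(-3118\right) = 9354$)
$P \left(-89\right) = 9354 \left(-89\right) = -832506$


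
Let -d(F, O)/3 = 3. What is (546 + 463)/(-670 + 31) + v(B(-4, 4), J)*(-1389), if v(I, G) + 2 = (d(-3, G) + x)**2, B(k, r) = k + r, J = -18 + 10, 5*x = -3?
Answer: -2000610259/15975 ≈ -1.2523e+5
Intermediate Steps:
x = -3/5 (x = (1/5)*(-3) = -3/5 ≈ -0.60000)
d(F, O) = -9 (d(F, O) = -3*3 = -9)
J = -8
v(I, G) = 2254/25 (v(I, G) = -2 + (-9 - 3/5)**2 = -2 + (-48/5)**2 = -2 + 2304/25 = 2254/25)
(546 + 463)/(-670 + 31) + v(B(-4, 4), J)*(-1389) = (546 + 463)/(-670 + 31) + (2254/25)*(-1389) = 1009/(-639) - 3130806/25 = 1009*(-1/639) - 3130806/25 = -1009/639 - 3130806/25 = -2000610259/15975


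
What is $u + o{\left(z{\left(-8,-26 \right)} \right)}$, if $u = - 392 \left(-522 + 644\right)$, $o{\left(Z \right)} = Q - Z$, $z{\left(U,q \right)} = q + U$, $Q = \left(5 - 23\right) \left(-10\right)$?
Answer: $-47610$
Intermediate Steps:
$Q = 180$ ($Q = \left(-18\right) \left(-10\right) = 180$)
$z{\left(U,q \right)} = U + q$
$o{\left(Z \right)} = 180 - Z$
$u = -47824$ ($u = \left(-392\right) 122 = -47824$)
$u + o{\left(z{\left(-8,-26 \right)} \right)} = -47824 + \left(180 - \left(-8 - 26\right)\right) = -47824 + \left(180 - -34\right) = -47824 + \left(180 + 34\right) = -47824 + 214 = -47610$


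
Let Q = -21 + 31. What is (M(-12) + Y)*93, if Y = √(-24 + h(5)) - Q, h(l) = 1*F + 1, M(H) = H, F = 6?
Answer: -2046 + 93*I*√17 ≈ -2046.0 + 383.45*I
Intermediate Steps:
h(l) = 7 (h(l) = 1*6 + 1 = 6 + 1 = 7)
Q = 10
Y = -10 + I*√17 (Y = √(-24 + 7) - 1*10 = √(-17) - 10 = I*√17 - 10 = -10 + I*√17 ≈ -10.0 + 4.1231*I)
(M(-12) + Y)*93 = (-12 + (-10 + I*√17))*93 = (-22 + I*√17)*93 = -2046 + 93*I*√17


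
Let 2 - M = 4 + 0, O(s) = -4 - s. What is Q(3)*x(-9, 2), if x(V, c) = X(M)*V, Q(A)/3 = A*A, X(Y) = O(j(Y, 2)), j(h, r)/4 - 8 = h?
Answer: 6804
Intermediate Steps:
j(h, r) = 32 + 4*h
M = -2 (M = 2 - (4 + 0) = 2 - 1*4 = 2 - 4 = -2)
X(Y) = -36 - 4*Y (X(Y) = -4 - (32 + 4*Y) = -4 + (-32 - 4*Y) = -36 - 4*Y)
Q(A) = 3*A² (Q(A) = 3*(A*A) = 3*A²)
x(V, c) = -28*V (x(V, c) = (-36 - 4*(-2))*V = (-36 + 8)*V = -28*V)
Q(3)*x(-9, 2) = (3*3²)*(-28*(-9)) = (3*9)*252 = 27*252 = 6804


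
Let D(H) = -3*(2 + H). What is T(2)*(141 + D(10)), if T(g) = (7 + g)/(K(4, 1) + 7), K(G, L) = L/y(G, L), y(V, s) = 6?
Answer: 5670/43 ≈ 131.86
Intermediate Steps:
D(H) = -6 - 3*H
K(G, L) = L/6
T(g) = 42/43 + 6*g/43 (T(g) = (7 + g)/((⅙)*1 + 7) = (7 + g)/(⅙ + 7) = (7 + g)/(43/6) = (7 + g)*(6/43) = 42/43 + 6*g/43)
T(2)*(141 + D(10)) = (42/43 + (6/43)*2)*(141 + (-6 - 3*10)) = (42/43 + 12/43)*(141 + (-6 - 30)) = 54*(141 - 36)/43 = (54/43)*105 = 5670/43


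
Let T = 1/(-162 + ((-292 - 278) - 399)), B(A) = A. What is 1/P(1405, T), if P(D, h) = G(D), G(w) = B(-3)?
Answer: -1/3 ≈ -0.33333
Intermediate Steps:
G(w) = -3
T = -1/1131 (T = 1/(-162 + (-570 - 399)) = 1/(-162 - 969) = 1/(-1131) = -1/1131 ≈ -0.00088417)
P(D, h) = -3
1/P(1405, T) = 1/(-3) = -1/3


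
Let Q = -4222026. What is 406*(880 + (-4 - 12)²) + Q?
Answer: -3760810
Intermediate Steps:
406*(880 + (-4 - 12)²) + Q = 406*(880 + (-4 - 12)²) - 4222026 = 406*(880 + (-16)²) - 4222026 = 406*(880 + 256) - 4222026 = 406*1136 - 4222026 = 461216 - 4222026 = -3760810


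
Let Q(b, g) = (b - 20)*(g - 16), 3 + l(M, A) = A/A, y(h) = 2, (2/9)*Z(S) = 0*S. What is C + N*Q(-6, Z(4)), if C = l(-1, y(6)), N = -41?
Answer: -17058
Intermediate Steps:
Z(S) = 0 (Z(S) = 9*(0*S)/2 = (9/2)*0 = 0)
l(M, A) = -2 (l(M, A) = -3 + A/A = -3 + 1 = -2)
Q(b, g) = (-20 + b)*(-16 + g)
C = -2
C + N*Q(-6, Z(4)) = -2 - 41*(320 - 20*0 - 16*(-6) - 6*0) = -2 - 41*(320 + 0 + 96 + 0) = -2 - 41*416 = -2 - 17056 = -17058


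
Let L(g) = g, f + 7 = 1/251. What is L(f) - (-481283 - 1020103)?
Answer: 376846130/251 ≈ 1.5014e+6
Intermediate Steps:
f = -1756/251 (f = -7 + 1/251 = -1756/251 ≈ -6.9960)
L(f) - (-481283 - 1020103) = -1756/251 - (-481283 - 1020103) = -1756/251 - 1*(-1501386) = -1756/251 + 1501386 = 376846130/251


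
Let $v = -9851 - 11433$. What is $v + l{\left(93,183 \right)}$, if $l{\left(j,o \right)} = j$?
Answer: $-21191$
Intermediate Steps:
$v = -21284$ ($v = -9851 - 11433 = -21284$)
$v + l{\left(93,183 \right)} = -21284 + 93 = -21191$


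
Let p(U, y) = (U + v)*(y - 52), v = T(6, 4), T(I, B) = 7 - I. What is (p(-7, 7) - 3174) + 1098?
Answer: -1806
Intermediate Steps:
v = 1 (v = 7 - 1*6 = 7 - 6 = 1)
p(U, y) = (1 + U)*(-52 + y) (p(U, y) = (U + 1)*(y - 52) = (1 + U)*(-52 + y))
(p(-7, 7) - 3174) + 1098 = ((-52 + 7 - 52*(-7) - 7*7) - 3174) + 1098 = ((-52 + 7 + 364 - 49) - 3174) + 1098 = (270 - 3174) + 1098 = -2904 + 1098 = -1806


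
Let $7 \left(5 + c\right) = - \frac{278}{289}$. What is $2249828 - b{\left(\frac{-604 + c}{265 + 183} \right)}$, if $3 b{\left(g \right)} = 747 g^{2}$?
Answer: $\frac{1847601224328263423}{821386940416} \approx 2.2494 \cdot 10^{6}$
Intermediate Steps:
$c = - \frac{10393}{2023}$ ($c = -5 + \frac{\left(-278\right) \frac{1}{289}}{7} = -5 + \frac{1}{7} \left(- \frac{278}{289}\right) = -5 - \frac{278}{2023} = - \frac{10393}{2023} \approx -5.1374$)
$b{\left(g \right)} = 249 g^{2}$ ($b{\left(g \right)} = \frac{747 g^{2}}{3} = 249 g^{2}$)
$2249828 - b{\left(\frac{-604 + c}{265 + 183} \right)} = 2249828 - 249 \left(\frac{-604 - \frac{10393}{2023}}{265 + 183}\right)^{2} = 2249828 - 249 \left(- \frac{1232285}{2023 \cdot 448}\right)^{2} = 2249828 - 249 \left(\left(- \frac{1232285}{2023}\right) \frac{1}{448}\right)^{2} = 2249828 - 249 \left(- \frac{1232285}{906304}\right)^{2} = 2249828 - 249 \cdot \frac{1518526321225}{821386940416} = 2249828 - \frac{378113053985025}{821386940416} = \frac{1847601224328263423}{821386940416}$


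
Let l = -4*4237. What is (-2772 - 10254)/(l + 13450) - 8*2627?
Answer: -12250157/583 ≈ -21012.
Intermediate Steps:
l = -16948
(-2772 - 10254)/(l + 13450) - 8*2627 = (-2772 - 10254)/(-16948 + 13450) - 8*2627 = -13026/(-3498) - 21016 = -13026*(-1/3498) - 21016 = 2171/583 - 21016 = -12250157/583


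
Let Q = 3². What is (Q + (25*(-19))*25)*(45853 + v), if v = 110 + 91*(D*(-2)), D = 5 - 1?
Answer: -536758510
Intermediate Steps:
D = 4
Q = 9
v = -618 (v = 110 + 91*(4*(-2)) = 110 + 91*(-8) = 110 - 728 = -618)
(Q + (25*(-19))*25)*(45853 + v) = (9 + (25*(-19))*25)*(45853 - 618) = (9 - 475*25)*45235 = (9 - 11875)*45235 = -11866*45235 = -536758510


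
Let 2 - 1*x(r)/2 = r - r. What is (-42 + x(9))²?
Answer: 1444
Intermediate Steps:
x(r) = 4 (x(r) = 4 - 2*(r - r) = 4 - 2*0 = 4 + 0 = 4)
(-42 + x(9))² = (-42 + 4)² = (-38)² = 1444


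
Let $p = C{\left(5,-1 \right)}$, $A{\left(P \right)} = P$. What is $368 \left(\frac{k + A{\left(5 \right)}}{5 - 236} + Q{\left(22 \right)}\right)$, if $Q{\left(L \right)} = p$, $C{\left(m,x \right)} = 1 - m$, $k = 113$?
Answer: $- \frac{383456}{231} \approx -1660.0$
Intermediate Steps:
$p = -4$ ($p = 1 - 5 = -4$)
$Q{\left(L \right)} = -4$
$368 \left(\frac{k + A{\left(5 \right)}}{5 - 236} + Q{\left(22 \right)}\right) = 368 \left(\frac{113 + 5}{5 - 236} - 4\right) = 368 \left(\frac{118}{-231} - 4\right) = 368 \left(118 \left(- \frac{1}{231}\right) - 4\right) = 368 \left(- \frac{118}{231} - 4\right) = 368 \left(- \frac{1042}{231}\right) = - \frac{383456}{231}$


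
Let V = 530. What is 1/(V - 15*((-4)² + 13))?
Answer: 1/95 ≈ 0.010526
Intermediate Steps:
1/(V - 15*((-4)² + 13)) = 1/(530 - 15*((-4)² + 13)) = 1/(530 - 15*(16 + 13)) = 1/(530 - 15*29) = 1/(530 - 435) = 1/95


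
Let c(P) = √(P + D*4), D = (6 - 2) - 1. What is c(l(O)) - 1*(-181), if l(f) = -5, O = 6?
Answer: 181 + √7 ≈ 183.65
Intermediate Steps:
D = 3 (D = 4 - 1 = 3)
c(P) = √(12 + P) (c(P) = √(P + 3*4) = √(P + 12) = √(12 + P))
c(l(O)) - 1*(-181) = √(12 - 5) - 1*(-181) = √7 + 181 = 181 + √7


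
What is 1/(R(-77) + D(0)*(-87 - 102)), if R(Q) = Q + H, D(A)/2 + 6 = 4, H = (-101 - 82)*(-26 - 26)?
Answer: 1/10195 ≈ 9.8087e-5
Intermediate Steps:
H = 9516 (H = -183*(-52) = 9516)
D(A) = -4 (D(A) = -12 + 2*4 = -12 + 8 = -4)
R(Q) = 9516 + Q (R(Q) = Q + 9516 = 9516 + Q)
1/(R(-77) + D(0)*(-87 - 102)) = 1/((9516 - 77) - 4*(-87 - 102)) = 1/(9439 - 4*(-189)) = 1/(9439 + 756) = 1/10195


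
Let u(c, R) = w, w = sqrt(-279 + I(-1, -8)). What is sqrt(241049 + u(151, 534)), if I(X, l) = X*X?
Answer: sqrt(241049 + I*sqrt(278)) ≈ 490.97 + 0.017*I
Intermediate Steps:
I(X, l) = X**2
w = I*sqrt(278) (w = sqrt(-279 + (-1)**2) = sqrt(-279 + 1) = sqrt(-278) = I*sqrt(278) ≈ 16.673*I)
u(c, R) = I*sqrt(278)
sqrt(241049 + u(151, 534)) = sqrt(241049 + I*sqrt(278))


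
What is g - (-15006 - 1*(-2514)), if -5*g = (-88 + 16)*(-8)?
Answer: 61884/5 ≈ 12377.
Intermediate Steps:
g = -576/5 (g = -(-88 + 16)*(-8)/5 = -(-72)*(-8)/5 = -⅕*576 = -576/5 ≈ -115.20)
g - (-15006 - 1*(-2514)) = -576/5 - (-15006 - 1*(-2514)) = -576/5 - (-15006 + 2514) = -576/5 - 1*(-12492) = -576/5 + 12492 = 61884/5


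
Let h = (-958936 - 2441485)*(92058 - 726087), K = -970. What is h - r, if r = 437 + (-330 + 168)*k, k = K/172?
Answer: 92706517568911/43 ≈ 2.1560e+12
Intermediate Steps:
h = 2155965526209 (h = -3400421*(-634029) = 2155965526209)
k = -485/86 (k = -970/172 = -970*1/172 = -485/86 ≈ -5.6395)
r = 58076/43 (r = 437 + (-330 + 168)*(-485/86) = 437 - 162*(-485/86) = 437 + 39285/43 = 58076/43 ≈ 1350.6)
h - r = 2155965526209 - 1*58076/43 = 2155965526209 - 58076/43 = 92706517568911/43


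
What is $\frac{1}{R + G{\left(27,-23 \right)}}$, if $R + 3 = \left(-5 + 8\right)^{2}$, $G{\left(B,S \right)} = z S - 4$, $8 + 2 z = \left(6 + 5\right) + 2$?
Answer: $- \frac{2}{111} \approx -0.018018$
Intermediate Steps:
$z = \frac{5}{2}$ ($z = -4 + \frac{\left(6 + 5\right) + 2}{2} = -4 + \frac{11 + 2}{2} = -4 + \frac{1}{2} \cdot 13 = -4 + \frac{13}{2} = \frac{5}{2} \approx 2.5$)
$G{\left(B,S \right)} = -4 + \frac{5 S}{2}$ ($G{\left(B,S \right)} = \frac{5 S}{2} - 4 = -4 + \frac{5 S}{2}$)
$R = 6$ ($R = -3 + \left(-5 + 8\right)^{2} = -3 + 3^{2} = -3 + 9 = 6$)
$\frac{1}{R + G{\left(27,-23 \right)}} = \frac{1}{6 + \left(-4 + \frac{5}{2} \left(-23\right)\right)} = \frac{1}{6 - \frac{123}{2}} = \frac{1}{- \frac{111}{2}} = - \frac{2}{111}$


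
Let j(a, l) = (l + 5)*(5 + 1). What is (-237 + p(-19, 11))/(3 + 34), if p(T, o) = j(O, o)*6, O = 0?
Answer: 339/37 ≈ 9.1622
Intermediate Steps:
j(a, l) = 30 + 6*l (j(a, l) = (5 + l)*6 = 30 + 6*l)
p(T, o) = 180 + 36*o (p(T, o) = (30 + 6*o)*6 = 180 + 36*o)
(-237 + p(-19, 11))/(3 + 34) = (-237 + (180 + 36*11))/(3 + 34) = (-237 + (180 + 396))/37 = (-237 + 576)*(1/37) = 339*(1/37) = 339/37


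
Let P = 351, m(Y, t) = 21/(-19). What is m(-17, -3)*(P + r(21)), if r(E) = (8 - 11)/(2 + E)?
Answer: -169470/437 ≈ -387.80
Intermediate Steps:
m(Y, t) = -21/19 (m(Y, t) = 21*(-1/19) = -21/19)
r(E) = -3/(2 + E)
m(-17, -3)*(P + r(21)) = -21*(351 - 3/(2 + 21))/19 = -21*(351 - 3/23)/19 = -21/19*8070/23 = -169470/437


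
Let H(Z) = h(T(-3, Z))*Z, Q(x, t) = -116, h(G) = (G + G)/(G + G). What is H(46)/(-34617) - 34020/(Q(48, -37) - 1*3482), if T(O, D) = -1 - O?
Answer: 84107488/8896569 ≈ 9.4539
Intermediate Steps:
h(G) = 1 (h(G) = (2*G)/((2*G)) = (2*G)*(1/(2*G)) = 1)
H(Z) = Z (H(Z) = 1*Z = Z)
H(46)/(-34617) - 34020/(Q(48, -37) - 1*3482) = 46/(-34617) - 34020/(-116 - 1*3482) = 46*(-1/34617) - 34020/(-116 - 3482) = -46/34617 - 34020/(-3598) = -46/34617 - 34020*(-1/3598) = -46/34617 + 2430/257 = 84107488/8896569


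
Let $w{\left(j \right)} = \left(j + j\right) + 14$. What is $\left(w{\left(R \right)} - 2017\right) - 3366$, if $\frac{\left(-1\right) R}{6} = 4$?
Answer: $-5417$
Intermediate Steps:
$R = -24$ ($R = \left(-6\right) 4 = -24$)
$w{\left(j \right)} = 14 + 2 j$ ($w{\left(j \right)} = 2 j + 14 = 14 + 2 j$)
$\left(w{\left(R \right)} - 2017\right) - 3366 = \left(\left(14 + 2 \left(-24\right)\right) - 2017\right) - 3366 = \left(\left(14 - 48\right) - 2017\right) - 3366 = \left(-34 - 2017\right) - 3366 = -2051 - 3366 = -5417$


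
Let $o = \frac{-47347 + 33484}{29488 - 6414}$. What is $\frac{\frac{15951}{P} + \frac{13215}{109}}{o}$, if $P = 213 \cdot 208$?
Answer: $- \frac{173710543877}{858286056} \approx -202.39$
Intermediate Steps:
$o = - \frac{13863}{23074}$ ($o = - \frac{13863}{29488 + \left(-11281 + 4867\right)} = - \frac{13863}{29488 - 6414} = - \frac{13863}{23074} \approx -0.60081$)
$P = 44304$
$\frac{\frac{15951}{P} + \frac{13215}{109}}{o} = \frac{\frac{15951}{44304} + \frac{13215}{109}}{- \frac{13863}{23074}} = \left(15951 \cdot \frac{1}{44304} + 13215 \cdot \frac{1}{109}\right) \left(- \frac{23074}{13863}\right) = \left(\frac{409}{1136} + \frac{13215}{109}\right) \left(- \frac{23074}{13863}\right) = \frac{15056821}{123824} \left(- \frac{23074}{13863}\right) = - \frac{173710543877}{858286056}$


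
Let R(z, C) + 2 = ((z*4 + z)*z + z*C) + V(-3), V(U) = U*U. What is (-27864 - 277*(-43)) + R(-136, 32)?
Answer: 72182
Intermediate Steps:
V(U) = U**2
R(z, C) = 7 + 5*z**2 + C*z (R(z, C) = -2 + (((z*4 + z)*z + z*C) + (-3)**2) = -2 + (((4*z + z)*z + C*z) + 9) = -2 + (((5*z)*z + C*z) + 9) = -2 + ((5*z**2 + C*z) + 9) = -2 + (9 + 5*z**2 + C*z) = 7 + 5*z**2 + C*z)
(-27864 - 277*(-43)) + R(-136, 32) = (-27864 - 277*(-43)) + (7 + 5*(-136)**2 + 32*(-136)) = (-27864 + 11911) + (7 + 5*18496 - 4352) = -15953 + (7 + 92480 - 4352) = -15953 + 88135 = 72182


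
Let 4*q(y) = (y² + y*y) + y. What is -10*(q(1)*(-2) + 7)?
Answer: -55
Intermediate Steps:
q(y) = y²/2 + y/4 (q(y) = ((y² + y*y) + y)/4 = ((y² + y²) + y)/4 = (2*y² + y)/4 = (y + 2*y²)/4 = y²/2 + y/4)
-10*(q(1)*(-2) + 7) = -10*(((¼)*1*(1 + 2*1))*(-2) + 7) = -10*(((¼)*1*(1 + 2))*(-2) + 7) = -10*(((¼)*1*3)*(-2) + 7) = -10*((¾)*(-2) + 7) = -10*(-3/2 + 7) = -10*11/2 = -55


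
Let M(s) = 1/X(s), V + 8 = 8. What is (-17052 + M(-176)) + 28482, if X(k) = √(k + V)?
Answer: 11430 - I*√11/44 ≈ 11430.0 - 0.075378*I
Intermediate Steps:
V = 0 (V = -8 + 8 = 0)
X(k) = √k (X(k) = √(k + 0) = √k)
M(s) = s^(-½) (M(s) = 1/(√s) = s^(-½))
(-17052 + M(-176)) + 28482 = (-17052 + (-176)^(-½)) + 28482 = (-17052 - I*√11/44) + 28482 = 11430 - I*√11/44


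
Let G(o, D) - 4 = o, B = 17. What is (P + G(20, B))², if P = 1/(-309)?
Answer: 54982225/95481 ≈ 575.84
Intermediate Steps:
P = -1/309 ≈ -0.0032362
G(o, D) = 4 + o
(P + G(20, B))² = (-1/309 + (4 + 20))² = (-1/309 + 24)² = (7415/309)² = 54982225/95481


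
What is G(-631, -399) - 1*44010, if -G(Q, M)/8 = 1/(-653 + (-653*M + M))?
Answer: -11420374958/259495 ≈ -44010.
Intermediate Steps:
G(Q, M) = -8/(-653 - 652*M) (G(Q, M) = -8/(-653 + (-653*M + M)) = -8/(-653 - 652*M))
G(-631, -399) - 1*44010 = 8/(653 + 652*(-399)) - 1*44010 = 8/(653 - 260148) - 44010 = 8/(-259495) - 44010 = 8*(-1/259495) - 44010 = -8/259495 - 44010 = -11420374958/259495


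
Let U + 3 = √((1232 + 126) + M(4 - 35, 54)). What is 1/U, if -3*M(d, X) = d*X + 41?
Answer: 9/5680 + √17121/5680 ≈ 0.024621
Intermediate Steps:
M(d, X) = -41/3 - X*d/3 (M(d, X) = -(d*X + 41)/3 = -(X*d + 41)/3 = -(41 + X*d)/3 = -41/3 - X*d/3)
U = -3 + √17121/3 (U = -3 + √((1232 + 126) + (-41/3 - ⅓*54*(4 - 35))) = -3 + √(1358 + (-41/3 - ⅓*54*(-31))) = -3 + √(1358 + (-41/3 + 558)) = -3 + √(1358 + 1633/3) = -3 + √(5707/3) = -3 + √17121/3 ≈ 40.616)
1/U = 1/(-3 + √17121/3)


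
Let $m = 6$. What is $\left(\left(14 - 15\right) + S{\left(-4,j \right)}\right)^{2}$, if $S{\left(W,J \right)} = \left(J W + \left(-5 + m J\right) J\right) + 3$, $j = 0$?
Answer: $4$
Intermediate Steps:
$S{\left(W,J \right)} = 3 + J W + J \left(-5 + 6 J\right)$ ($S{\left(W,J \right)} = \left(J W + \left(-5 + 6 J\right) J\right) + 3 = \left(J W + J \left(-5 + 6 J\right)\right) + 3 = 3 + J W + J \left(-5 + 6 J\right)$)
$\left(\left(14 - 15\right) + S{\left(-4,j \right)}\right)^{2} = \left(\left(14 - 15\right) + \left(3 - 0 + 6 \cdot 0^{2} + 0 \left(-4\right)\right)\right)^{2} = \left(-1 + \left(3 + 0 + 6 \cdot 0 + 0\right)\right)^{2} = \left(-1 + \left(3 + 0 + 0 + 0\right)\right)^{2} = \left(-1 + 3\right)^{2} = 2^{2} = 4$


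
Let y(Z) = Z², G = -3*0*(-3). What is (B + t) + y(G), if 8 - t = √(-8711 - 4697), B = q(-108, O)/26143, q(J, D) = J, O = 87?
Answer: 209036/26143 - 4*I*√838 ≈ 7.9959 - 115.79*I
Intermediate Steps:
B = -108/26143 ≈ -0.0041311
t = 8 - 4*I*√838 (t = 8 - √(-8711 - 4697) = 8 - √(-13408) = 8 - 4*I*√838 ≈ 8.0 - 115.79*I)
G = 0 (G = 0*(-3) = 0)
(B + t) + y(G) = (-108/26143 + (8 - 4*I*√838)) + 0² = (209036/26143 - 4*I*√838) + 0 = 209036/26143 - 4*I*√838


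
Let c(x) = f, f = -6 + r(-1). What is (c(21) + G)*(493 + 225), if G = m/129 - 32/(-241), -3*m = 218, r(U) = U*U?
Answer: -363659102/93267 ≈ -3899.1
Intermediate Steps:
r(U) = U²
m = -218/3 (m = -⅓*218 = -218/3 ≈ -72.667)
f = -5 (f = -6 + (-1)² = -6 + 1 = -5)
c(x) = -5
G = -40154/93267 (G = -218/3/129 - 32/(-241) = -218/3*1/129 - 32*(-1/241) = -218/387 + 32/241 = -40154/93267 ≈ -0.43053)
(c(21) + G)*(493 + 225) = (-5 - 40154/93267)*(493 + 225) = -506489/93267*718 = -363659102/93267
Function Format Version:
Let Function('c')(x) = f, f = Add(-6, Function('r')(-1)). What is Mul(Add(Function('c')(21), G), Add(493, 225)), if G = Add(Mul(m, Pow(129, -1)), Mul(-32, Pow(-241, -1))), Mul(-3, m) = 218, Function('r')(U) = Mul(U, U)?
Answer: Rational(-363659102, 93267) ≈ -3899.1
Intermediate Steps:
Function('r')(U) = Pow(U, 2)
m = Rational(-218, 3) (m = Mul(Rational(-1, 3), 218) = Rational(-218, 3) ≈ -72.667)
f = -5 (f = Add(-6, Pow(-1, 2)) = Add(-6, 1) = -5)
Function('c')(x) = -5
G = Rational(-40154, 93267) (G = Add(Mul(Rational(-218, 3), Pow(129, -1)), Mul(-32, Pow(-241, -1))) = Add(Mul(Rational(-218, 3), Rational(1, 129)), Mul(-32, Rational(-1, 241))) = Add(Rational(-218, 387), Rational(32, 241)) = Rational(-40154, 93267) ≈ -0.43053)
Mul(Add(Function('c')(21), G), Add(493, 225)) = Mul(Add(-5, Rational(-40154, 93267)), Add(493, 225)) = Mul(Rational(-506489, 93267), 718) = Rational(-363659102, 93267)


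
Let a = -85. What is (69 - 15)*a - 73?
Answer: -4663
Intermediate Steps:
(69 - 15)*a - 73 = (69 - 15)*(-85) - 73 = 54*(-85) - 73 = -4590 - 73 = -4663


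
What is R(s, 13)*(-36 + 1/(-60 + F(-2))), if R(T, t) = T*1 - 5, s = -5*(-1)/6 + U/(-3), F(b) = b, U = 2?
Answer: 64757/372 ≈ 174.08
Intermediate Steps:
s = 1/6 (s = -5*(-1)/6 + 2/(-3) = 5*(1/6) + 2*(-1/3) = 5/6 - 2/3 = 1/6 ≈ 0.16667)
R(T, t) = -5 + T (R(T, t) = T - 5 = -5 + T)
R(s, 13)*(-36 + 1/(-60 + F(-2))) = (-5 + 1/6)*(-36 + 1/(-60 - 2)) = -29*(-36 + 1/(-62))/6 = -29*(-36 - 1/62)/6 = -29/6*(-2233/62) = 64757/372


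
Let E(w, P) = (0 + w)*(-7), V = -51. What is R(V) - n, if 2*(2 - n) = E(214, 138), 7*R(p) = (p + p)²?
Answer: 5147/7 ≈ 735.29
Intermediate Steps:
R(p) = 4*p²/7 (R(p) = (p + p)²/7 = (2*p)²/7 = (4*p²)/7 = 4*p²/7)
E(w, P) = -7*w (E(w, P) = w*(-7) = -7*w)
n = 751 (n = 2 - (-7)*214/2 = 2 - ½*(-1498) = 2 + 749 = 751)
R(V) - n = (4/7)*(-51)² - 1*751 = (4/7)*2601 - 751 = 10404/7 - 751 = 5147/7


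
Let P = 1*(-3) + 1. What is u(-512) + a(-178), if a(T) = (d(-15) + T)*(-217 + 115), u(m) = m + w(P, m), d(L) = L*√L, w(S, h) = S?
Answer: 17642 + 1530*I*√15 ≈ 17642.0 + 5925.7*I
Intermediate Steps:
P = -2 (P = -3 + 1 = -2)
d(L) = L^(3/2)
u(m) = -2 + m (u(m) = m - 2 = -2 + m)
a(T) = -102*T + 1530*I*√15 (a(T) = ((-15)^(3/2) + T)*(-217 + 115) = (-15*I*√15 + T)*(-102) = (T - 15*I*√15)*(-102) = -102*T + 1530*I*√15)
u(-512) + a(-178) = (-2 - 512) + (-102*(-178) + 1530*I*√15) = -514 + (18156 + 1530*I*√15) = 17642 + 1530*I*√15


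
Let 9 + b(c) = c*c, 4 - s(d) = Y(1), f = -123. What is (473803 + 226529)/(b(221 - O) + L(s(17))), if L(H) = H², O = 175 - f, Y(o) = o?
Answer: 700332/5929 ≈ 118.12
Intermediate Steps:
s(d) = 3 (s(d) = 4 - 1*1 = 4 - 1 = 3)
O = 298 (O = 175 - 1*(-123) = 175 + 123 = 298)
b(c) = -9 + c² (b(c) = -9 + c*c = -9 + c²)
(473803 + 226529)/(b(221 - O) + L(s(17))) = (473803 + 226529)/((-9 + (221 - 1*298)²) + 3²) = 700332/((-9 + (221 - 298)²) + 9) = 700332/((-9 + (-77)²) + 9) = 700332/((-9 + 5929) + 9) = 700332/(5920 + 9) = 700332/5929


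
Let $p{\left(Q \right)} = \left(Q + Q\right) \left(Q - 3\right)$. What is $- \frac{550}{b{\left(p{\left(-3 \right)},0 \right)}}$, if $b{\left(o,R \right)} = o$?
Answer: $- \frac{275}{18} \approx -15.278$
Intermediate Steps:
$p{\left(Q \right)} = 2 Q \left(-3 + Q\right)$
$- \frac{550}{b{\left(p{\left(-3 \right)},0 \right)}} = - \frac{550}{2 \left(-3\right) \left(-3 - 3\right)} = - \frac{550}{2 \left(-3\right) \left(-6\right)} = - \frac{550}{36} = \left(-550\right) \frac{1}{36} = - \frac{275}{18}$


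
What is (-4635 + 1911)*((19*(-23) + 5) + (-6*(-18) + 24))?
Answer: 817200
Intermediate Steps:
(-4635 + 1911)*((19*(-23) + 5) + (-6*(-18) + 24)) = -2724*((-437 + 5) + (108 + 24)) = -2724*(-432 + 132) = -2724*(-300) = 817200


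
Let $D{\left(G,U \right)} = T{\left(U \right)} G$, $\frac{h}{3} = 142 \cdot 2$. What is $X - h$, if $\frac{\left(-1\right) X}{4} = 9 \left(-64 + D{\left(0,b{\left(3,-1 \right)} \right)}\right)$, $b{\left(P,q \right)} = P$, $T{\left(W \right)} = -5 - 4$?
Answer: $1452$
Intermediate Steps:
$T{\left(W \right)} = -9$
$h = 852$ ($h = 3 \cdot 142 \cdot 2 = 3 \cdot 284 = 852$)
$D{\left(G,U \right)} = - 9 G$
$X = 2304$ ($X = - 4 \cdot 9 \left(-64 - 0\right) = - 4 \cdot 9 \left(-64 + 0\right) = - 4 \cdot 9 \left(-64\right) = \left(-4\right) \left(-576\right) = 2304$)
$X - h = 2304 - 852 = 1452$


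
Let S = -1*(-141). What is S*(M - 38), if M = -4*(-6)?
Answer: -1974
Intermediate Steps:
S = 141
M = 24
S*(M - 38) = 141*(24 - 38) = 141*(-14) = -1974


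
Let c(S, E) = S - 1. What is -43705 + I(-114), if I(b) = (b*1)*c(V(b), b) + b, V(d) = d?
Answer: -30709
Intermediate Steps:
c(S, E) = -1 + S
I(b) = b + b*(-1 + b) (I(b) = (b*1)*(-1 + b) + b = b*(-1 + b) + b = b + b*(-1 + b))
-43705 + I(-114) = -43705 + (-114)**2 = -43705 + 12996 = -30709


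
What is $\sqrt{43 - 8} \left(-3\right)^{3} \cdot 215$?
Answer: $- 5805 \sqrt{35} \approx -34343.0$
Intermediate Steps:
$\sqrt{43 - 8} \left(-3\right)^{3} \cdot 215 = \sqrt{35} \left(-27\right) 215 = - 27 \sqrt{35} \cdot 215 = - 5805 \sqrt{35}$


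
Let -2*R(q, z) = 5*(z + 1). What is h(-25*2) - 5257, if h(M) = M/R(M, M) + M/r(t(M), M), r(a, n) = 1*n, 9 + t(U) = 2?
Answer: -257564/49 ≈ -5256.4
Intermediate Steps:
t(U) = -7 (t(U) = -9 + 2 = -7)
r(a, n) = n
R(q, z) = -5/2 - 5*z/2 (R(q, z) = -5*(z + 1)/2 = -5*(1 + z)/2 = -(5 + 5*z)/2 = -5/2 - 5*z/2)
h(M) = 1 + M/(-5/2 - 5*M/2) (h(M) = M/(-5/2 - 5*M/2) + M/M = M/(-5/2 - 5*M/2) + 1 = 1 + M/(-5/2 - 5*M/2))
h(-25*2) - 5257 = (5 + 3*(-25*2))/(5*(1 - 25*2)) - 5257 = (5 + 3*(-50))/(5*(1 - 50)) - 5257 = (1/5)*(5 - 150)/(-49) - 5257 = (1/5)*(-1/49)*(-145) - 5257 = 29/49 - 5257 = -257564/49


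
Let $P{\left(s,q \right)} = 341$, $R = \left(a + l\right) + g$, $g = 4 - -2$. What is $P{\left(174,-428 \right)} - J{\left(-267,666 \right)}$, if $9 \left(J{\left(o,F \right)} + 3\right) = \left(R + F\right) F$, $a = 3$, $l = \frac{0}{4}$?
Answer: $-49606$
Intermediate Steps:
$g = 6$ ($g = 4 + 2 = 6$)
$l = 0$ ($l = 0 \cdot \frac{1}{4} = 0$)
$R = 9$ ($R = \left(3 + 0\right) + 6 = 3 + 6 = 9$)
$J{\left(o,F \right)} = -3 + \frac{F \left(9 + F\right)}{9}$ ($J{\left(o,F \right)} = -3 + \frac{\left(9 + F\right) F}{9} = -3 + \frac{F \left(9 + F\right)}{9}$)
$P{\left(174,-428 \right)} - J{\left(-267,666 \right)} = 341 - \left(-3 + 666 + \frac{666^{2}}{9}\right) = 341 - \left(-3 + 666 + \frac{1}{9} \cdot 443556\right) = 341 - \left(-3 + 666 + 49284\right) = 341 - 49947 = -49606$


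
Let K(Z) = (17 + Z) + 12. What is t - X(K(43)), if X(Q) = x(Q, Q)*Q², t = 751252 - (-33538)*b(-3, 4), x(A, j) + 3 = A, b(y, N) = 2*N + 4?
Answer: 796012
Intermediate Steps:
K(Z) = 29 + Z
b(y, N) = 4 + 2*N
x(A, j) = -3 + A
t = 1153708 (t = 751252 - (-33538)*(4 + 2*4) = 751252 - (-33538)*(4 + 8) = 751252 - (-33538)*12 = 751252 - 1*(-402456) = 751252 + 402456 = 1153708)
X(Q) = Q²*(-3 + Q) (X(Q) = (-3 + Q)*Q² = Q²*(-3 + Q))
t - X(K(43)) = 1153708 - (29 + 43)²*(-3 + (29 + 43)) = 1153708 - 72²*(-3 + 72) = 1153708 - 5184*69 = 1153708 - 1*357696 = 1153708 - 357696 = 796012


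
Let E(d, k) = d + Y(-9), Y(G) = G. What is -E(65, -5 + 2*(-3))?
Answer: -56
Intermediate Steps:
E(d, k) = -9 + d (E(d, k) = d - 9 = -9 + d)
-E(65, -5 + 2*(-3)) = -(-9 + 65) = -1*56 = -56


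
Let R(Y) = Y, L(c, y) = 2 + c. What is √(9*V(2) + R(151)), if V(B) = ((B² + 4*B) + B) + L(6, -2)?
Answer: √349 ≈ 18.682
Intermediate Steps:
V(B) = 8 + B² + 5*B (V(B) = ((B² + 4*B) + B) + (2 + 6) = (B² + 5*B) + 8 = 8 + B² + 5*B)
√(9*V(2) + R(151)) = √(9*(8 + 2² + 5*2) + 151) = √(9*(8 + 4 + 10) + 151) = √(9*22 + 151) = √(198 + 151) = √349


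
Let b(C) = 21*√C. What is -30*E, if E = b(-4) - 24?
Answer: 720 - 1260*I ≈ 720.0 - 1260.0*I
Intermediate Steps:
E = -24 + 42*I (E = 21*√(-4) - 24 = 21*(2*I) - 24 = 42*I - 24 = -24 + 42*I ≈ -24.0 + 42.0*I)
-30*E = -30*(-24 + 42*I) = 720 - 1260*I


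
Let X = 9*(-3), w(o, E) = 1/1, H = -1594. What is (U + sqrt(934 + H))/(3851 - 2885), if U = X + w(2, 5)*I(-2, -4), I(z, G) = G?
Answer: -31/966 + I*sqrt(165)/483 ≈ -0.032091 + 0.026595*I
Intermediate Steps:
w(o, E) = 1
X = -27
U = -31 (U = -27 + 1*(-4) = -27 - 4 = -31)
(U + sqrt(934 + H))/(3851 - 2885) = (-31 + sqrt(934 - 1594))/(3851 - 2885) = (-31 + sqrt(-660))/966 = (-31 + 2*I*sqrt(165))*(1/966) = -31/966 + I*sqrt(165)/483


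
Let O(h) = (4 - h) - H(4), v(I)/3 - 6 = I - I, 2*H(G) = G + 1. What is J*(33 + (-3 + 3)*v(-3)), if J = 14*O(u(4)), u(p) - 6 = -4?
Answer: -231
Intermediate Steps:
H(G) = ½ + G/2 (H(G) = (G + 1)/2 = (1 + G)/2 = ½ + G/2)
u(p) = 2 (u(p) = 6 - 4 = 2)
v(I) = 18 (v(I) = 18 + 3*(I - I) = 18 + 3*0 = 18 + 0 = 18)
O(h) = 3/2 - h (O(h) = (4 - h) - (½ + (½)*4) = (4 - h) - (½ + 2) = (4 - h) - 1*5/2 = (4 - h) - 5/2 = 3/2 - h)
J = -7 (J = 14*(3/2 - 1*2) = 14*(3/2 - 2) = 14*(-½) = -7)
J*(33 + (-3 + 3)*v(-3)) = -7*(33 + (-3 + 3)*18) = -7*(33 + 0*18) = -7*(33 + 0) = -7*33 = -231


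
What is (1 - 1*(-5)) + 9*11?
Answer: 105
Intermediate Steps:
(1 - 1*(-5)) + 9*11 = (1 + 5) + 99 = 6 + 99 = 105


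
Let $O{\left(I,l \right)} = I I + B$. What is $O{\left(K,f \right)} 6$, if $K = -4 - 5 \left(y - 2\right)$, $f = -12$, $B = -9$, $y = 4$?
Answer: $1122$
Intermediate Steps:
$K = -14$ ($K = -4 - 5 \left(4 - 2\right) = -4 - 10 = -14$)
$O{\left(I,l \right)} = -9 + I^{2}$ ($O{\left(I,l \right)} = I I - 9 = I^{2} - 9 = -9 + I^{2}$)
$O{\left(K,f \right)} 6 = \left(-9 + \left(-14\right)^{2}\right) 6 = \left(-9 + 196\right) 6 = 187 \cdot 6 = 1122$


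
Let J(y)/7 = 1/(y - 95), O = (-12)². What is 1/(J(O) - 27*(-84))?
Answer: 7/15877 ≈ 0.00044089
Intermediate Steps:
O = 144
J(y) = 7/(-95 + y) (J(y) = 7/(y - 95) = 7/(-95 + y))
1/(J(O) - 27*(-84)) = 1/(7/(-95 + 144) - 27*(-84)) = 1/(7/49 + 2268) = 1/(7*(1/49) + 2268) = 1/(⅐ + 2268) = 1/(15877/7) = 7/15877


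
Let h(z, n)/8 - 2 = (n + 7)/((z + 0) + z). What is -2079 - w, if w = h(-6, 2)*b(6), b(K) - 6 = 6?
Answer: -2199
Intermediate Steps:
b(K) = 12 (b(K) = 6 + 6 = 12)
h(z, n) = 16 + 4*(7 + n)/z (h(z, n) = 16 + 8*((n + 7)/((z + 0) + z)) = 16 + 8*((7 + n)/(z + z)) = 16 + 8*((7 + n)/((2*z))) = 16 + 8*((7 + n)*(1/(2*z))) = 16 + 8*((7 + n)/(2*z)) = 16 + 4*(7 + n)/z)
w = 120 (w = (4*(7 + 2 + 4*(-6))/(-6))*12 = (4*(-1/6)*(7 + 2 - 24))*12 = (4*(-1/6)*(-15))*12 = 10*12 = 120)
-2079 - w = -2079 - 1*120 = -2079 - 120 = -2199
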